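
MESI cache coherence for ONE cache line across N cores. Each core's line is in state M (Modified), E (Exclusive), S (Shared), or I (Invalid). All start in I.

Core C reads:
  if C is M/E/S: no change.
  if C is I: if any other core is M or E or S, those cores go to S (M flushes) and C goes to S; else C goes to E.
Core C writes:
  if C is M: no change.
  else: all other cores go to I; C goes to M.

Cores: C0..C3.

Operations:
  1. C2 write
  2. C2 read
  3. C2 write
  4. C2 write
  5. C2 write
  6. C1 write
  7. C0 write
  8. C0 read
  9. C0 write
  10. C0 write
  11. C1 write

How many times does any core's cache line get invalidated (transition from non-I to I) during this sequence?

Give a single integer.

Answer: 3

Derivation:
Op 1: C2 write [C2 write: invalidate none -> C2=M] -> [I,I,M,I] (invalidations this op: 0; running total: 0)
Op 2: C2 read [C2 read: already in M, no change] -> [I,I,M,I] (invalidations this op: 0; running total: 0)
Op 3: C2 write [C2 write: already M (modified), no change] -> [I,I,M,I] (invalidations this op: 0; running total: 0)
Op 4: C2 write [C2 write: already M (modified), no change] -> [I,I,M,I] (invalidations this op: 0; running total: 0)
Op 5: C2 write [C2 write: already M (modified), no change] -> [I,I,M,I] (invalidations this op: 0; running total: 0)
Op 6: C1 write [C1 write: invalidate ['C2=M'] -> C1=M] -> [I,M,I,I] (invalidations this op: 1; running total: 1)
Op 7: C0 write [C0 write: invalidate ['C1=M'] -> C0=M] -> [M,I,I,I] (invalidations this op: 1; running total: 2)
Op 8: C0 read [C0 read: already in M, no change] -> [M,I,I,I] (invalidations this op: 0; running total: 2)
Op 9: C0 write [C0 write: already M (modified), no change] -> [M,I,I,I] (invalidations this op: 0; running total: 2)
Op 10: C0 write [C0 write: already M (modified), no change] -> [M,I,I,I] (invalidations this op: 0; running total: 2)
Op 11: C1 write [C1 write: invalidate ['C0=M'] -> C1=M] -> [I,M,I,I] (invalidations this op: 1; running total: 3)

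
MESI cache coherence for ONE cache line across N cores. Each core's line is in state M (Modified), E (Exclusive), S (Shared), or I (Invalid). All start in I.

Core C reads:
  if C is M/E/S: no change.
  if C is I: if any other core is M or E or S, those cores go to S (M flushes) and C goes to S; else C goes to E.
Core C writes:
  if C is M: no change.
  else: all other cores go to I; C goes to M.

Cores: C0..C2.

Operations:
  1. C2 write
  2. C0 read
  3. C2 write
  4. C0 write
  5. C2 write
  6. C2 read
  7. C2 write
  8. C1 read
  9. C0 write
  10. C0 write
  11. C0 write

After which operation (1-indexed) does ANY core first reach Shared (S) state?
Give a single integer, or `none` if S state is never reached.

Answer: 2

Derivation:
Op 1: C2 write [C2 write: invalidate none -> C2=M] -> [I,I,M]
Op 2: C0 read [C0 read from I: others=['C2=M'] -> C0=S, others downsized to S] -> [S,I,S]
  -> First S state at op 2; remaining ops need not be traced.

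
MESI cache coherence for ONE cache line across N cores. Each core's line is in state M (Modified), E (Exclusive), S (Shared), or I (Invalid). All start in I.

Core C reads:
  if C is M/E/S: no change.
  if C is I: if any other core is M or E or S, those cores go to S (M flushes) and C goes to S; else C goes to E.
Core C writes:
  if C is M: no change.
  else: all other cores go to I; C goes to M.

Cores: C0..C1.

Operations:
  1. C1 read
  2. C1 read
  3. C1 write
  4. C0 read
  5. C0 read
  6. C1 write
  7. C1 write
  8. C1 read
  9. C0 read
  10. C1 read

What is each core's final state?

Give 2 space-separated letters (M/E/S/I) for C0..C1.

Answer: S S

Derivation:
Op 1: C1 read [C1 read from I: no other sharers -> C1=E (exclusive)] -> [I,E]
Op 2: C1 read [C1 read: already in E, no change] -> [I,E]
Op 3: C1 write [C1 write: invalidate none -> C1=M] -> [I,M]
Op 4: C0 read [C0 read from I: others=['C1=M'] -> C0=S, others downsized to S] -> [S,S]
Op 5: C0 read [C0 read: already in S, no change] -> [S,S]
Op 6: C1 write [C1 write: invalidate ['C0=S'] -> C1=M] -> [I,M]
Op 7: C1 write [C1 write: already M (modified), no change] -> [I,M]
Op 8: C1 read [C1 read: already in M, no change] -> [I,M]
Op 9: C0 read [C0 read from I: others=['C1=M'] -> C0=S, others downsized to S] -> [S,S]
Op 10: C1 read [C1 read: already in S, no change] -> [S,S]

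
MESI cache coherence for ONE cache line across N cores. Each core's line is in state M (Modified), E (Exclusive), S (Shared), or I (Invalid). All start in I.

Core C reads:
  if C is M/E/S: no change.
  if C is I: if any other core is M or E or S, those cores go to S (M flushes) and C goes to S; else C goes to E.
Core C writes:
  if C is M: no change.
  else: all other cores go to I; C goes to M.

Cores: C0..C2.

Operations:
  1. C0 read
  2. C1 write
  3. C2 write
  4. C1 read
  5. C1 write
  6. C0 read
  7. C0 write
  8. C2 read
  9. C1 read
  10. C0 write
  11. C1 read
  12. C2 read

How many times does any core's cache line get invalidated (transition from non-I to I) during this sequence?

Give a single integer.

Answer: 6

Derivation:
Op 1: C0 read [C0 read from I: no other sharers -> C0=E (exclusive)] -> [E,I,I] (invalidations this op: 0; running total: 0)
Op 2: C1 write [C1 write: invalidate ['C0=E'] -> C1=M] -> [I,M,I] (invalidations this op: 1; running total: 1)
Op 3: C2 write [C2 write: invalidate ['C1=M'] -> C2=M] -> [I,I,M] (invalidations this op: 1; running total: 2)
Op 4: C1 read [C1 read from I: others=['C2=M'] -> C1=S, others downsized to S] -> [I,S,S] (invalidations this op: 0; running total: 2)
Op 5: C1 write [C1 write: invalidate ['C2=S'] -> C1=M] -> [I,M,I] (invalidations this op: 1; running total: 3)
Op 6: C0 read [C0 read from I: others=['C1=M'] -> C0=S, others downsized to S] -> [S,S,I] (invalidations this op: 0; running total: 3)
Op 7: C0 write [C0 write: invalidate ['C1=S'] -> C0=M] -> [M,I,I] (invalidations this op: 1; running total: 4)
Op 8: C2 read [C2 read from I: others=['C0=M'] -> C2=S, others downsized to S] -> [S,I,S] (invalidations this op: 0; running total: 4)
Op 9: C1 read [C1 read from I: others=['C0=S', 'C2=S'] -> C1=S, others downsized to S] -> [S,S,S] (invalidations this op: 0; running total: 4)
Op 10: C0 write [C0 write: invalidate ['C1=S', 'C2=S'] -> C0=M] -> [M,I,I] (invalidations this op: 2; running total: 6)
Op 11: C1 read [C1 read from I: others=['C0=M'] -> C1=S, others downsized to S] -> [S,S,I] (invalidations this op: 0; running total: 6)
Op 12: C2 read [C2 read from I: others=['C0=S', 'C1=S'] -> C2=S, others downsized to S] -> [S,S,S] (invalidations this op: 0; running total: 6)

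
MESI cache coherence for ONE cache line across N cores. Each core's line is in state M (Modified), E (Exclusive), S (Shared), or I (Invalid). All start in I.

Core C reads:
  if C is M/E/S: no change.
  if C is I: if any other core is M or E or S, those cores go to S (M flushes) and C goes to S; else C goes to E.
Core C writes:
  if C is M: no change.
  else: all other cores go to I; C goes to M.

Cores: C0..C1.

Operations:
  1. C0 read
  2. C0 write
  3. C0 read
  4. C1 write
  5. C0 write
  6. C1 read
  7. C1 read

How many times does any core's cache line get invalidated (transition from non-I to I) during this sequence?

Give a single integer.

Op 1: C0 read [C0 read from I: no other sharers -> C0=E (exclusive)] -> [E,I] (invalidations this op: 0; running total: 0)
Op 2: C0 write [C0 write: invalidate none -> C0=M] -> [M,I] (invalidations this op: 0; running total: 0)
Op 3: C0 read [C0 read: already in M, no change] -> [M,I] (invalidations this op: 0; running total: 0)
Op 4: C1 write [C1 write: invalidate ['C0=M'] -> C1=M] -> [I,M] (invalidations this op: 1; running total: 1)
Op 5: C0 write [C0 write: invalidate ['C1=M'] -> C0=M] -> [M,I] (invalidations this op: 1; running total: 2)
Op 6: C1 read [C1 read from I: others=['C0=M'] -> C1=S, others downsized to S] -> [S,S] (invalidations this op: 0; running total: 2)
Op 7: C1 read [C1 read: already in S, no change] -> [S,S] (invalidations this op: 0; running total: 2)

Answer: 2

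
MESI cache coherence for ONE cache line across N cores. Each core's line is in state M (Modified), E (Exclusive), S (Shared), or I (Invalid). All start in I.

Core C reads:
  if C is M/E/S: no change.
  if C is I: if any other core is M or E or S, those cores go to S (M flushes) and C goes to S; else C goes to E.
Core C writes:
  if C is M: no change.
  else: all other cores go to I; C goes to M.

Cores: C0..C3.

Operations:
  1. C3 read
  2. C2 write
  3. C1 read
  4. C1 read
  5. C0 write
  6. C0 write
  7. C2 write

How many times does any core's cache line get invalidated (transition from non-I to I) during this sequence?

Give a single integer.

Op 1: C3 read [C3 read from I: no other sharers -> C3=E (exclusive)] -> [I,I,I,E] (invalidations this op: 0; running total: 0)
Op 2: C2 write [C2 write: invalidate ['C3=E'] -> C2=M] -> [I,I,M,I] (invalidations this op: 1; running total: 1)
Op 3: C1 read [C1 read from I: others=['C2=M'] -> C1=S, others downsized to S] -> [I,S,S,I] (invalidations this op: 0; running total: 1)
Op 4: C1 read [C1 read: already in S, no change] -> [I,S,S,I] (invalidations this op: 0; running total: 1)
Op 5: C0 write [C0 write: invalidate ['C1=S', 'C2=S'] -> C0=M] -> [M,I,I,I] (invalidations this op: 2; running total: 3)
Op 6: C0 write [C0 write: already M (modified), no change] -> [M,I,I,I] (invalidations this op: 0; running total: 3)
Op 7: C2 write [C2 write: invalidate ['C0=M'] -> C2=M] -> [I,I,M,I] (invalidations this op: 1; running total: 4)

Answer: 4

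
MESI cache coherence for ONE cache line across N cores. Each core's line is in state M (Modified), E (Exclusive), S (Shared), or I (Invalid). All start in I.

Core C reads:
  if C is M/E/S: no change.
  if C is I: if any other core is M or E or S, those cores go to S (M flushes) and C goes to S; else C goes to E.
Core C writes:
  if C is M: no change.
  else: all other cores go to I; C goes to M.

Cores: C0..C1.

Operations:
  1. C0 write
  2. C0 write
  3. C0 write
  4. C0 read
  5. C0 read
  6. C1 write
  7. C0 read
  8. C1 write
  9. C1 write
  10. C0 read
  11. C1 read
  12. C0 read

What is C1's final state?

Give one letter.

Op 1: C0 write [C0 write: invalidate none -> C0=M] -> [M,I]
Op 2: C0 write [C0 write: already M (modified), no change] -> [M,I]
Op 3: C0 write [C0 write: already M (modified), no change] -> [M,I]
Op 4: C0 read [C0 read: already in M, no change] -> [M,I]
Op 5: C0 read [C0 read: already in M, no change] -> [M,I]
Op 6: C1 write [C1 write: invalidate ['C0=M'] -> C1=M] -> [I,M]
Op 7: C0 read [C0 read from I: others=['C1=M'] -> C0=S, others downsized to S] -> [S,S]
Op 8: C1 write [C1 write: invalidate ['C0=S'] -> C1=M] -> [I,M]
Op 9: C1 write [C1 write: already M (modified), no change] -> [I,M]
Op 10: C0 read [C0 read from I: others=['C1=M'] -> C0=S, others downsized to S] -> [S,S]
Op 11: C1 read [C1 read: already in S, no change] -> [S,S]
Op 12: C0 read [C0 read: already in S, no change] -> [S,S]

Answer: S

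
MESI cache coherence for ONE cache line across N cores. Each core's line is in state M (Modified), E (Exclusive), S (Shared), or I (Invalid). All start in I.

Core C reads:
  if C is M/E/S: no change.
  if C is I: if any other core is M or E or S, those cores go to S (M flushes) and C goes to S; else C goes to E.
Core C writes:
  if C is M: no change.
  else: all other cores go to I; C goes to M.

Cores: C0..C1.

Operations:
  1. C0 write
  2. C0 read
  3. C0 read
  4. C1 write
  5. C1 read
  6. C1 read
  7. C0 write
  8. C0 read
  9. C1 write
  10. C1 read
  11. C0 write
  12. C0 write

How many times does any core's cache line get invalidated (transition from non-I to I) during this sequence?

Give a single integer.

Answer: 4

Derivation:
Op 1: C0 write [C0 write: invalidate none -> C0=M] -> [M,I] (invalidations this op: 0; running total: 0)
Op 2: C0 read [C0 read: already in M, no change] -> [M,I] (invalidations this op: 0; running total: 0)
Op 3: C0 read [C0 read: already in M, no change] -> [M,I] (invalidations this op: 0; running total: 0)
Op 4: C1 write [C1 write: invalidate ['C0=M'] -> C1=M] -> [I,M] (invalidations this op: 1; running total: 1)
Op 5: C1 read [C1 read: already in M, no change] -> [I,M] (invalidations this op: 0; running total: 1)
Op 6: C1 read [C1 read: already in M, no change] -> [I,M] (invalidations this op: 0; running total: 1)
Op 7: C0 write [C0 write: invalidate ['C1=M'] -> C0=M] -> [M,I] (invalidations this op: 1; running total: 2)
Op 8: C0 read [C0 read: already in M, no change] -> [M,I] (invalidations this op: 0; running total: 2)
Op 9: C1 write [C1 write: invalidate ['C0=M'] -> C1=M] -> [I,M] (invalidations this op: 1; running total: 3)
Op 10: C1 read [C1 read: already in M, no change] -> [I,M] (invalidations this op: 0; running total: 3)
Op 11: C0 write [C0 write: invalidate ['C1=M'] -> C0=M] -> [M,I] (invalidations this op: 1; running total: 4)
Op 12: C0 write [C0 write: already M (modified), no change] -> [M,I] (invalidations this op: 0; running total: 4)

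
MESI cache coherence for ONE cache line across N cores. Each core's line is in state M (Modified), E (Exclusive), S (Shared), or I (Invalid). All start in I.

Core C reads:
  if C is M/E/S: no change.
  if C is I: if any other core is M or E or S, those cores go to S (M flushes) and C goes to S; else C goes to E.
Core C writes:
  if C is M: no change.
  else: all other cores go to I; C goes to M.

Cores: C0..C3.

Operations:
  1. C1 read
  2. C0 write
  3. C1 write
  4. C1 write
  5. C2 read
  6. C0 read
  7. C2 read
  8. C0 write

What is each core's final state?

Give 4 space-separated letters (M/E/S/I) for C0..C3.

Op 1: C1 read [C1 read from I: no other sharers -> C1=E (exclusive)] -> [I,E,I,I]
Op 2: C0 write [C0 write: invalidate ['C1=E'] -> C0=M] -> [M,I,I,I]
Op 3: C1 write [C1 write: invalidate ['C0=M'] -> C1=M] -> [I,M,I,I]
Op 4: C1 write [C1 write: already M (modified), no change] -> [I,M,I,I]
Op 5: C2 read [C2 read from I: others=['C1=M'] -> C2=S, others downsized to S] -> [I,S,S,I]
Op 6: C0 read [C0 read from I: others=['C1=S', 'C2=S'] -> C0=S, others downsized to S] -> [S,S,S,I]
Op 7: C2 read [C2 read: already in S, no change] -> [S,S,S,I]
Op 8: C0 write [C0 write: invalidate ['C1=S', 'C2=S'] -> C0=M] -> [M,I,I,I]

Answer: M I I I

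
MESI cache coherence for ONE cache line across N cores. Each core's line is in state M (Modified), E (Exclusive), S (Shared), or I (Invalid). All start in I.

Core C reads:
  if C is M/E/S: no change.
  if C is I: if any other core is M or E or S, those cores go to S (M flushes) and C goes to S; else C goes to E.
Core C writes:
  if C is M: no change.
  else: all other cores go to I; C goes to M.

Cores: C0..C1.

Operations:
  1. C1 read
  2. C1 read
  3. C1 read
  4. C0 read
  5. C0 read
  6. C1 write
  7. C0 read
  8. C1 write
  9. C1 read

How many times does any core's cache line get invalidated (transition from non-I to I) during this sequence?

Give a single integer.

Answer: 2

Derivation:
Op 1: C1 read [C1 read from I: no other sharers -> C1=E (exclusive)] -> [I,E] (invalidations this op: 0; running total: 0)
Op 2: C1 read [C1 read: already in E, no change] -> [I,E] (invalidations this op: 0; running total: 0)
Op 3: C1 read [C1 read: already in E, no change] -> [I,E] (invalidations this op: 0; running total: 0)
Op 4: C0 read [C0 read from I: others=['C1=E'] -> C0=S, others downsized to S] -> [S,S] (invalidations this op: 0; running total: 0)
Op 5: C0 read [C0 read: already in S, no change] -> [S,S] (invalidations this op: 0; running total: 0)
Op 6: C1 write [C1 write: invalidate ['C0=S'] -> C1=M] -> [I,M] (invalidations this op: 1; running total: 1)
Op 7: C0 read [C0 read from I: others=['C1=M'] -> C0=S, others downsized to S] -> [S,S] (invalidations this op: 0; running total: 1)
Op 8: C1 write [C1 write: invalidate ['C0=S'] -> C1=M] -> [I,M] (invalidations this op: 1; running total: 2)
Op 9: C1 read [C1 read: already in M, no change] -> [I,M] (invalidations this op: 0; running total: 2)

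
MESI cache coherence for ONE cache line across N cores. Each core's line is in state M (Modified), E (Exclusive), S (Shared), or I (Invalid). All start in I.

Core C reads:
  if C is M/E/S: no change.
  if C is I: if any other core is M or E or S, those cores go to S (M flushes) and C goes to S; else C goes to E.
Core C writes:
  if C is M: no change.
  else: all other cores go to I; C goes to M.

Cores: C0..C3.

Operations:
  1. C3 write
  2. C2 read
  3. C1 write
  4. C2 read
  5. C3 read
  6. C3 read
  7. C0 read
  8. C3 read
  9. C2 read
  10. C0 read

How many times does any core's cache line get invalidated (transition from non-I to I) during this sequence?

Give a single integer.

Op 1: C3 write [C3 write: invalidate none -> C3=M] -> [I,I,I,M] (invalidations this op: 0; running total: 0)
Op 2: C2 read [C2 read from I: others=['C3=M'] -> C2=S, others downsized to S] -> [I,I,S,S] (invalidations this op: 0; running total: 0)
Op 3: C1 write [C1 write: invalidate ['C2=S', 'C3=S'] -> C1=M] -> [I,M,I,I] (invalidations this op: 2; running total: 2)
Op 4: C2 read [C2 read from I: others=['C1=M'] -> C2=S, others downsized to S] -> [I,S,S,I] (invalidations this op: 0; running total: 2)
Op 5: C3 read [C3 read from I: others=['C1=S', 'C2=S'] -> C3=S, others downsized to S] -> [I,S,S,S] (invalidations this op: 0; running total: 2)
Op 6: C3 read [C3 read: already in S, no change] -> [I,S,S,S] (invalidations this op: 0; running total: 2)
Op 7: C0 read [C0 read from I: others=['C1=S', 'C2=S', 'C3=S'] -> C0=S, others downsized to S] -> [S,S,S,S] (invalidations this op: 0; running total: 2)
Op 8: C3 read [C3 read: already in S, no change] -> [S,S,S,S] (invalidations this op: 0; running total: 2)
Op 9: C2 read [C2 read: already in S, no change] -> [S,S,S,S] (invalidations this op: 0; running total: 2)
Op 10: C0 read [C0 read: already in S, no change] -> [S,S,S,S] (invalidations this op: 0; running total: 2)

Answer: 2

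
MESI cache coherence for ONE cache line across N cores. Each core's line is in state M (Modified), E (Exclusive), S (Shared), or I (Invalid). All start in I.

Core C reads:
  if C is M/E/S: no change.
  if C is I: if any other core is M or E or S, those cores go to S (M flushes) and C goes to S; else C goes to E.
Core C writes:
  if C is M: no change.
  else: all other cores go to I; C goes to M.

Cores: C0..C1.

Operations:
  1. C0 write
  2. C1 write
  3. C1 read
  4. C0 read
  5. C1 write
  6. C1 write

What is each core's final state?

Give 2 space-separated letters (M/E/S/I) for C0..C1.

Answer: I M

Derivation:
Op 1: C0 write [C0 write: invalidate none -> C0=M] -> [M,I]
Op 2: C1 write [C1 write: invalidate ['C0=M'] -> C1=M] -> [I,M]
Op 3: C1 read [C1 read: already in M, no change] -> [I,M]
Op 4: C0 read [C0 read from I: others=['C1=M'] -> C0=S, others downsized to S] -> [S,S]
Op 5: C1 write [C1 write: invalidate ['C0=S'] -> C1=M] -> [I,M]
Op 6: C1 write [C1 write: already M (modified), no change] -> [I,M]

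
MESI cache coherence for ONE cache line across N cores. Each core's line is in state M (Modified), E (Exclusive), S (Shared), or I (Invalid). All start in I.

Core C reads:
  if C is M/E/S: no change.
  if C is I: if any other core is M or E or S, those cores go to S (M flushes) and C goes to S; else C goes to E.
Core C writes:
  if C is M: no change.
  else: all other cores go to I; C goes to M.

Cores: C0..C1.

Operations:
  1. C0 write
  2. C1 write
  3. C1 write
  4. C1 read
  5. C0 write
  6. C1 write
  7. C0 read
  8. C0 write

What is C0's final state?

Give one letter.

Op 1: C0 write [C0 write: invalidate none -> C0=M] -> [M,I]
Op 2: C1 write [C1 write: invalidate ['C0=M'] -> C1=M] -> [I,M]
Op 3: C1 write [C1 write: already M (modified), no change] -> [I,M]
Op 4: C1 read [C1 read: already in M, no change] -> [I,M]
Op 5: C0 write [C0 write: invalidate ['C1=M'] -> C0=M] -> [M,I]
Op 6: C1 write [C1 write: invalidate ['C0=M'] -> C1=M] -> [I,M]
Op 7: C0 read [C0 read from I: others=['C1=M'] -> C0=S, others downsized to S] -> [S,S]
Op 8: C0 write [C0 write: invalidate ['C1=S'] -> C0=M] -> [M,I]

Answer: M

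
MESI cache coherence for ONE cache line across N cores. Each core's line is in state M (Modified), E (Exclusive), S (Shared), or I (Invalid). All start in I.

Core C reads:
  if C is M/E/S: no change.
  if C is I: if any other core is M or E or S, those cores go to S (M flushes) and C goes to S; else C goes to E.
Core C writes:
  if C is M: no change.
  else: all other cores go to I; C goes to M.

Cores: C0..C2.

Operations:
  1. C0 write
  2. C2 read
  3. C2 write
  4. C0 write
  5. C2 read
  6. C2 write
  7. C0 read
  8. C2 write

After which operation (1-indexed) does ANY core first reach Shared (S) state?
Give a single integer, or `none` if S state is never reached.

Answer: 2

Derivation:
Op 1: C0 write [C0 write: invalidate none -> C0=M] -> [M,I,I]
Op 2: C2 read [C2 read from I: others=['C0=M'] -> C2=S, others downsized to S] -> [S,I,S]
  -> First S state at op 2; remaining ops need not be traced.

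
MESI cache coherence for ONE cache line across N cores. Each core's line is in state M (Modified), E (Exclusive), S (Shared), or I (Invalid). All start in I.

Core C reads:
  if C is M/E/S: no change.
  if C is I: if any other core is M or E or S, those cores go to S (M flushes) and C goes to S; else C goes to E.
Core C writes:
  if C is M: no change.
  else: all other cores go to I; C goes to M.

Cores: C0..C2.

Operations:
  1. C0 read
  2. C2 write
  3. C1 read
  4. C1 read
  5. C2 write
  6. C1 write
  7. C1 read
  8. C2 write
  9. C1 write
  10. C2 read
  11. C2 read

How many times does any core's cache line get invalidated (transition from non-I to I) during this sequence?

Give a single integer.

Op 1: C0 read [C0 read from I: no other sharers -> C0=E (exclusive)] -> [E,I,I] (invalidations this op: 0; running total: 0)
Op 2: C2 write [C2 write: invalidate ['C0=E'] -> C2=M] -> [I,I,M] (invalidations this op: 1; running total: 1)
Op 3: C1 read [C1 read from I: others=['C2=M'] -> C1=S, others downsized to S] -> [I,S,S] (invalidations this op: 0; running total: 1)
Op 4: C1 read [C1 read: already in S, no change] -> [I,S,S] (invalidations this op: 0; running total: 1)
Op 5: C2 write [C2 write: invalidate ['C1=S'] -> C2=M] -> [I,I,M] (invalidations this op: 1; running total: 2)
Op 6: C1 write [C1 write: invalidate ['C2=M'] -> C1=M] -> [I,M,I] (invalidations this op: 1; running total: 3)
Op 7: C1 read [C1 read: already in M, no change] -> [I,M,I] (invalidations this op: 0; running total: 3)
Op 8: C2 write [C2 write: invalidate ['C1=M'] -> C2=M] -> [I,I,M] (invalidations this op: 1; running total: 4)
Op 9: C1 write [C1 write: invalidate ['C2=M'] -> C1=M] -> [I,M,I] (invalidations this op: 1; running total: 5)
Op 10: C2 read [C2 read from I: others=['C1=M'] -> C2=S, others downsized to S] -> [I,S,S] (invalidations this op: 0; running total: 5)
Op 11: C2 read [C2 read: already in S, no change] -> [I,S,S] (invalidations this op: 0; running total: 5)

Answer: 5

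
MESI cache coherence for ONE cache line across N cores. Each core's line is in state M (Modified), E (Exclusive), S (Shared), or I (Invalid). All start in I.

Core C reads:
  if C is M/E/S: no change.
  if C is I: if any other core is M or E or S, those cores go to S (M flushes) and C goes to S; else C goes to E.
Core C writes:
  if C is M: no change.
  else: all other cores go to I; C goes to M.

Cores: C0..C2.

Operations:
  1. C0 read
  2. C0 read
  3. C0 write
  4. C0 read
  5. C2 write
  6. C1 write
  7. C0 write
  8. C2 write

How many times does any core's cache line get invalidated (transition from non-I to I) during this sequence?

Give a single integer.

Op 1: C0 read [C0 read from I: no other sharers -> C0=E (exclusive)] -> [E,I,I] (invalidations this op: 0; running total: 0)
Op 2: C0 read [C0 read: already in E, no change] -> [E,I,I] (invalidations this op: 0; running total: 0)
Op 3: C0 write [C0 write: invalidate none -> C0=M] -> [M,I,I] (invalidations this op: 0; running total: 0)
Op 4: C0 read [C0 read: already in M, no change] -> [M,I,I] (invalidations this op: 0; running total: 0)
Op 5: C2 write [C2 write: invalidate ['C0=M'] -> C2=M] -> [I,I,M] (invalidations this op: 1; running total: 1)
Op 6: C1 write [C1 write: invalidate ['C2=M'] -> C1=M] -> [I,M,I] (invalidations this op: 1; running total: 2)
Op 7: C0 write [C0 write: invalidate ['C1=M'] -> C0=M] -> [M,I,I] (invalidations this op: 1; running total: 3)
Op 8: C2 write [C2 write: invalidate ['C0=M'] -> C2=M] -> [I,I,M] (invalidations this op: 1; running total: 4)

Answer: 4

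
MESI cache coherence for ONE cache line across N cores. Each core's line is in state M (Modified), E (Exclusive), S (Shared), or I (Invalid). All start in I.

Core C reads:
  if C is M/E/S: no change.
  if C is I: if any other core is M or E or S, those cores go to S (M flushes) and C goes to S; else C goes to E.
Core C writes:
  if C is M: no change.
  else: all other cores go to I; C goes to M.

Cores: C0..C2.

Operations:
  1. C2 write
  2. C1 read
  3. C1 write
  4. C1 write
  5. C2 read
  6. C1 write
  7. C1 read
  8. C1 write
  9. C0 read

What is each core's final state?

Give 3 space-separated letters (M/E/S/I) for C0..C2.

Answer: S S I

Derivation:
Op 1: C2 write [C2 write: invalidate none -> C2=M] -> [I,I,M]
Op 2: C1 read [C1 read from I: others=['C2=M'] -> C1=S, others downsized to S] -> [I,S,S]
Op 3: C1 write [C1 write: invalidate ['C2=S'] -> C1=M] -> [I,M,I]
Op 4: C1 write [C1 write: already M (modified), no change] -> [I,M,I]
Op 5: C2 read [C2 read from I: others=['C1=M'] -> C2=S, others downsized to S] -> [I,S,S]
Op 6: C1 write [C1 write: invalidate ['C2=S'] -> C1=M] -> [I,M,I]
Op 7: C1 read [C1 read: already in M, no change] -> [I,M,I]
Op 8: C1 write [C1 write: already M (modified), no change] -> [I,M,I]
Op 9: C0 read [C0 read from I: others=['C1=M'] -> C0=S, others downsized to S] -> [S,S,I]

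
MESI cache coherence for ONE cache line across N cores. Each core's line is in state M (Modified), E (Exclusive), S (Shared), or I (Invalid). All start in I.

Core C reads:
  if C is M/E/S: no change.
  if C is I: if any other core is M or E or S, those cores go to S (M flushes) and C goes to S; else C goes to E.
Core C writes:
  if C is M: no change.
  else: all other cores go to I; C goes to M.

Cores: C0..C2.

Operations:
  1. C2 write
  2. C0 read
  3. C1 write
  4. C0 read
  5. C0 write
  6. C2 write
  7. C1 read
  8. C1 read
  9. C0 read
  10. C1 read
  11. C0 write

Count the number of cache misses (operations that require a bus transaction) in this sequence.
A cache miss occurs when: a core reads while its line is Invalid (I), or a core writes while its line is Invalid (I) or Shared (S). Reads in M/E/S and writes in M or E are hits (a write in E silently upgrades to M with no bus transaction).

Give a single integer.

Op 1: C2 write [C2 write: invalidate none -> C2=M] -> [I,I,M] [MISS #1: write from I]
Op 2: C0 read [C0 read from I: others=['C2=M'] -> C0=S, others downsized to S] -> [S,I,S] [MISS #2: read from I]
Op 3: C1 write [C1 write: invalidate ['C0=S', 'C2=S'] -> C1=M] -> [I,M,I] [MISS #3: write from I]
Op 4: C0 read [C0 read from I: others=['C1=M'] -> C0=S, others downsized to S] -> [S,S,I] [MISS #4: read from I]
Op 5: C0 write [C0 write: invalidate ['C1=S'] -> C0=M] -> [M,I,I] [MISS #5: write from S]
Op 6: C2 write [C2 write: invalidate ['C0=M'] -> C2=M] -> [I,I,M] [MISS #6: write from I]
Op 7: C1 read [C1 read from I: others=['C2=M'] -> C1=S, others downsized to S] -> [I,S,S] [MISS #7: read from I]
Op 8: C1 read [C1 read: already in S, no change] -> [I,S,S] [hit: read from S]
Op 9: C0 read [C0 read from I: others=['C1=S', 'C2=S'] -> C0=S, others downsized to S] -> [S,S,S] [MISS #8: read from I]
Op 10: C1 read [C1 read: already in S, no change] -> [S,S,S] [hit: read from S]
Op 11: C0 write [C0 write: invalidate ['C1=S', 'C2=S'] -> C0=M] -> [M,I,I] [MISS #9: write from S]

Answer: 9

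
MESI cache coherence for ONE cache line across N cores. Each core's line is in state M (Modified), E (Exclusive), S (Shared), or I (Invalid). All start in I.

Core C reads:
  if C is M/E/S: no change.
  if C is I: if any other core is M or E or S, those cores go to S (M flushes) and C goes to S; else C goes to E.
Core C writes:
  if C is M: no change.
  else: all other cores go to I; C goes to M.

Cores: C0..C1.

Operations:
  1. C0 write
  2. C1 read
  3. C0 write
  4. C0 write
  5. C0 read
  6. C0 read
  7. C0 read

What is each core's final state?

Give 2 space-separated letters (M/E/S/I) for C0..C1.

Answer: M I

Derivation:
Op 1: C0 write [C0 write: invalidate none -> C0=M] -> [M,I]
Op 2: C1 read [C1 read from I: others=['C0=M'] -> C1=S, others downsized to S] -> [S,S]
Op 3: C0 write [C0 write: invalidate ['C1=S'] -> C0=M] -> [M,I]
Op 4: C0 write [C0 write: already M (modified), no change] -> [M,I]
Op 5: C0 read [C0 read: already in M, no change] -> [M,I]
Op 6: C0 read [C0 read: already in M, no change] -> [M,I]
Op 7: C0 read [C0 read: already in M, no change] -> [M,I]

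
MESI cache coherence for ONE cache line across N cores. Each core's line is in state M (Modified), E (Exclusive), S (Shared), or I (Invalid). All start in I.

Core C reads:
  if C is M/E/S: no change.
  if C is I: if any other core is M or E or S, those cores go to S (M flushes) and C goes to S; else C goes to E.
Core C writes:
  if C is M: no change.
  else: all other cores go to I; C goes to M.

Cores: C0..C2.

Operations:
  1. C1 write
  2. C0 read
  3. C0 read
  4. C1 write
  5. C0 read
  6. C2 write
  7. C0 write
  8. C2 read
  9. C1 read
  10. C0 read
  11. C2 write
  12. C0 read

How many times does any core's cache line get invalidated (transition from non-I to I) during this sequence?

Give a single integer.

Op 1: C1 write [C1 write: invalidate none -> C1=M] -> [I,M,I] (invalidations this op: 0; running total: 0)
Op 2: C0 read [C0 read from I: others=['C1=M'] -> C0=S, others downsized to S] -> [S,S,I] (invalidations this op: 0; running total: 0)
Op 3: C0 read [C0 read: already in S, no change] -> [S,S,I] (invalidations this op: 0; running total: 0)
Op 4: C1 write [C1 write: invalidate ['C0=S'] -> C1=M] -> [I,M,I] (invalidations this op: 1; running total: 1)
Op 5: C0 read [C0 read from I: others=['C1=M'] -> C0=S, others downsized to S] -> [S,S,I] (invalidations this op: 0; running total: 1)
Op 6: C2 write [C2 write: invalidate ['C0=S', 'C1=S'] -> C2=M] -> [I,I,M] (invalidations this op: 2; running total: 3)
Op 7: C0 write [C0 write: invalidate ['C2=M'] -> C0=M] -> [M,I,I] (invalidations this op: 1; running total: 4)
Op 8: C2 read [C2 read from I: others=['C0=M'] -> C2=S, others downsized to S] -> [S,I,S] (invalidations this op: 0; running total: 4)
Op 9: C1 read [C1 read from I: others=['C0=S', 'C2=S'] -> C1=S, others downsized to S] -> [S,S,S] (invalidations this op: 0; running total: 4)
Op 10: C0 read [C0 read: already in S, no change] -> [S,S,S] (invalidations this op: 0; running total: 4)
Op 11: C2 write [C2 write: invalidate ['C0=S', 'C1=S'] -> C2=M] -> [I,I,M] (invalidations this op: 2; running total: 6)
Op 12: C0 read [C0 read from I: others=['C2=M'] -> C0=S, others downsized to S] -> [S,I,S] (invalidations this op: 0; running total: 6)

Answer: 6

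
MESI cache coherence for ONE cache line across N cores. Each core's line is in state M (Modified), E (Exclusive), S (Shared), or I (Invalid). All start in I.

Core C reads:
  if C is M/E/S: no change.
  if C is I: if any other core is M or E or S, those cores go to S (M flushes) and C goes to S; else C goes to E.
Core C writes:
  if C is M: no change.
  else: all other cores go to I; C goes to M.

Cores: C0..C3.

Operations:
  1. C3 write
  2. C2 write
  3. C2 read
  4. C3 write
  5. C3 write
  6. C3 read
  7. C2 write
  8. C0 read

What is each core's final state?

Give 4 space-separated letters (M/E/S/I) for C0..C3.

Answer: S I S I

Derivation:
Op 1: C3 write [C3 write: invalidate none -> C3=M] -> [I,I,I,M]
Op 2: C2 write [C2 write: invalidate ['C3=M'] -> C2=M] -> [I,I,M,I]
Op 3: C2 read [C2 read: already in M, no change] -> [I,I,M,I]
Op 4: C3 write [C3 write: invalidate ['C2=M'] -> C3=M] -> [I,I,I,M]
Op 5: C3 write [C3 write: already M (modified), no change] -> [I,I,I,M]
Op 6: C3 read [C3 read: already in M, no change] -> [I,I,I,M]
Op 7: C2 write [C2 write: invalidate ['C3=M'] -> C2=M] -> [I,I,M,I]
Op 8: C0 read [C0 read from I: others=['C2=M'] -> C0=S, others downsized to S] -> [S,I,S,I]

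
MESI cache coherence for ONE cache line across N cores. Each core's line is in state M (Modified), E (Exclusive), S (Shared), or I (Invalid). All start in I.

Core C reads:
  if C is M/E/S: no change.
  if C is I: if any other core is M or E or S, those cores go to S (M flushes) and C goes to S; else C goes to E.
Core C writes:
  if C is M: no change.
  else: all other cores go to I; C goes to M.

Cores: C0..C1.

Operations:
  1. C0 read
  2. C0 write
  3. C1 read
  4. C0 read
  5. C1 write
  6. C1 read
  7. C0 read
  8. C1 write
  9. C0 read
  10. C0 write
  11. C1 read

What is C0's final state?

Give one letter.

Op 1: C0 read [C0 read from I: no other sharers -> C0=E (exclusive)] -> [E,I]
Op 2: C0 write [C0 write: invalidate none -> C0=M] -> [M,I]
Op 3: C1 read [C1 read from I: others=['C0=M'] -> C1=S, others downsized to S] -> [S,S]
Op 4: C0 read [C0 read: already in S, no change] -> [S,S]
Op 5: C1 write [C1 write: invalidate ['C0=S'] -> C1=M] -> [I,M]
Op 6: C1 read [C1 read: already in M, no change] -> [I,M]
Op 7: C0 read [C0 read from I: others=['C1=M'] -> C0=S, others downsized to S] -> [S,S]
Op 8: C1 write [C1 write: invalidate ['C0=S'] -> C1=M] -> [I,M]
Op 9: C0 read [C0 read from I: others=['C1=M'] -> C0=S, others downsized to S] -> [S,S]
Op 10: C0 write [C0 write: invalidate ['C1=S'] -> C0=M] -> [M,I]
Op 11: C1 read [C1 read from I: others=['C0=M'] -> C1=S, others downsized to S] -> [S,S]

Answer: S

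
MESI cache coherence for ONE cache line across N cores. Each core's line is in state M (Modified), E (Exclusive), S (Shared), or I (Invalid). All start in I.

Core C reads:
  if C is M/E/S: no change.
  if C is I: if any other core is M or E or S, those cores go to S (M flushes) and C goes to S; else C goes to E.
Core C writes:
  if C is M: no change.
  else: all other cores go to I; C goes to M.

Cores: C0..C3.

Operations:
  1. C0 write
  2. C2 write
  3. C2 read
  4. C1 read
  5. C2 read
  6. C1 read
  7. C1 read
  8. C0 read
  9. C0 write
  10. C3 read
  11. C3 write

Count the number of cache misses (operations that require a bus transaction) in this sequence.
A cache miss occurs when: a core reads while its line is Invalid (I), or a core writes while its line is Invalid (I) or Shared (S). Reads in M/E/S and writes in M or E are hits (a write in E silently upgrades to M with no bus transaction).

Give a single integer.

Op 1: C0 write [C0 write: invalidate none -> C0=M] -> [M,I,I,I] [MISS #1: write from I]
Op 2: C2 write [C2 write: invalidate ['C0=M'] -> C2=M] -> [I,I,M,I] [MISS #2: write from I]
Op 3: C2 read [C2 read: already in M, no change] -> [I,I,M,I] [hit: read from M]
Op 4: C1 read [C1 read from I: others=['C2=M'] -> C1=S, others downsized to S] -> [I,S,S,I] [MISS #3: read from I]
Op 5: C2 read [C2 read: already in S, no change] -> [I,S,S,I] [hit: read from S]
Op 6: C1 read [C1 read: already in S, no change] -> [I,S,S,I] [hit: read from S]
Op 7: C1 read [C1 read: already in S, no change] -> [I,S,S,I] [hit: read from S]
Op 8: C0 read [C0 read from I: others=['C1=S', 'C2=S'] -> C0=S, others downsized to S] -> [S,S,S,I] [MISS #4: read from I]
Op 9: C0 write [C0 write: invalidate ['C1=S', 'C2=S'] -> C0=M] -> [M,I,I,I] [MISS #5: write from S]
Op 10: C3 read [C3 read from I: others=['C0=M'] -> C3=S, others downsized to S] -> [S,I,I,S] [MISS #6: read from I]
Op 11: C3 write [C3 write: invalidate ['C0=S'] -> C3=M] -> [I,I,I,M] [MISS #7: write from S]

Answer: 7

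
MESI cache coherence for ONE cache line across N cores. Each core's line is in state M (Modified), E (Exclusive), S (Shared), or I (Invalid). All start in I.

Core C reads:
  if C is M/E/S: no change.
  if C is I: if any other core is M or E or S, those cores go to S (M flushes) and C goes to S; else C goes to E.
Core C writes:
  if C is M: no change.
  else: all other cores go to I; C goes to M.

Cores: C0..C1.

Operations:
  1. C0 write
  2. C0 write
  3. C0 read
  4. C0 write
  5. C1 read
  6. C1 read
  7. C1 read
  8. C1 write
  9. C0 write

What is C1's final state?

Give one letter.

Op 1: C0 write [C0 write: invalidate none -> C0=M] -> [M,I]
Op 2: C0 write [C0 write: already M (modified), no change] -> [M,I]
Op 3: C0 read [C0 read: already in M, no change] -> [M,I]
Op 4: C0 write [C0 write: already M (modified), no change] -> [M,I]
Op 5: C1 read [C1 read from I: others=['C0=M'] -> C1=S, others downsized to S] -> [S,S]
Op 6: C1 read [C1 read: already in S, no change] -> [S,S]
Op 7: C1 read [C1 read: already in S, no change] -> [S,S]
Op 8: C1 write [C1 write: invalidate ['C0=S'] -> C1=M] -> [I,M]
Op 9: C0 write [C0 write: invalidate ['C1=M'] -> C0=M] -> [M,I]

Answer: I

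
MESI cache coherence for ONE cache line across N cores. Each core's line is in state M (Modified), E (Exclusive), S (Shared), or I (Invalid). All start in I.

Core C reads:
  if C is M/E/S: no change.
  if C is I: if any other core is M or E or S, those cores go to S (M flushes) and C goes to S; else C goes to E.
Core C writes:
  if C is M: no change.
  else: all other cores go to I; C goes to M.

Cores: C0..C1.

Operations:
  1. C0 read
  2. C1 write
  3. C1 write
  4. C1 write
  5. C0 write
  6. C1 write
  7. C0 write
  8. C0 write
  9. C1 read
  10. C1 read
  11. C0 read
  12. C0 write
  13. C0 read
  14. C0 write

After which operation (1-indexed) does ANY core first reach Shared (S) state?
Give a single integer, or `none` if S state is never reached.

Answer: 9

Derivation:
Op 1: C0 read [C0 read from I: no other sharers -> C0=E (exclusive)] -> [E,I]
Op 2: C1 write [C1 write: invalidate ['C0=E'] -> C1=M] -> [I,M]
Op 3: C1 write [C1 write: already M (modified), no change] -> [I,M]
Op 4: C1 write [C1 write: already M (modified), no change] -> [I,M]
Op 5: C0 write [C0 write: invalidate ['C1=M'] -> C0=M] -> [M,I]
Op 6: C1 write [C1 write: invalidate ['C0=M'] -> C1=M] -> [I,M]
Op 7: C0 write [C0 write: invalidate ['C1=M'] -> C0=M] -> [M,I]
Op 8: C0 write [C0 write: already M (modified), no change] -> [M,I]
Op 9: C1 read [C1 read from I: others=['C0=M'] -> C1=S, others downsized to S] -> [S,S]
  -> First S state at op 9; remaining ops need not be traced.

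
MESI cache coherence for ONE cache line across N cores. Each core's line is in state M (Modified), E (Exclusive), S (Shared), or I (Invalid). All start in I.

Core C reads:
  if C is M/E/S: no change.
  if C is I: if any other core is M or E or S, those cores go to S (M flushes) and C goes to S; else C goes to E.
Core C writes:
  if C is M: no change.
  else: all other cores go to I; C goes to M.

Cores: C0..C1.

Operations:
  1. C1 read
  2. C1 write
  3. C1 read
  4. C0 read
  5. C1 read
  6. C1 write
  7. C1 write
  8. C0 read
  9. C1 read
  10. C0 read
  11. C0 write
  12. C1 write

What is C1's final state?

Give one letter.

Op 1: C1 read [C1 read from I: no other sharers -> C1=E (exclusive)] -> [I,E]
Op 2: C1 write [C1 write: invalidate none -> C1=M] -> [I,M]
Op 3: C1 read [C1 read: already in M, no change] -> [I,M]
Op 4: C0 read [C0 read from I: others=['C1=M'] -> C0=S, others downsized to S] -> [S,S]
Op 5: C1 read [C1 read: already in S, no change] -> [S,S]
Op 6: C1 write [C1 write: invalidate ['C0=S'] -> C1=M] -> [I,M]
Op 7: C1 write [C1 write: already M (modified), no change] -> [I,M]
Op 8: C0 read [C0 read from I: others=['C1=M'] -> C0=S, others downsized to S] -> [S,S]
Op 9: C1 read [C1 read: already in S, no change] -> [S,S]
Op 10: C0 read [C0 read: already in S, no change] -> [S,S]
Op 11: C0 write [C0 write: invalidate ['C1=S'] -> C0=M] -> [M,I]
Op 12: C1 write [C1 write: invalidate ['C0=M'] -> C1=M] -> [I,M]

Answer: M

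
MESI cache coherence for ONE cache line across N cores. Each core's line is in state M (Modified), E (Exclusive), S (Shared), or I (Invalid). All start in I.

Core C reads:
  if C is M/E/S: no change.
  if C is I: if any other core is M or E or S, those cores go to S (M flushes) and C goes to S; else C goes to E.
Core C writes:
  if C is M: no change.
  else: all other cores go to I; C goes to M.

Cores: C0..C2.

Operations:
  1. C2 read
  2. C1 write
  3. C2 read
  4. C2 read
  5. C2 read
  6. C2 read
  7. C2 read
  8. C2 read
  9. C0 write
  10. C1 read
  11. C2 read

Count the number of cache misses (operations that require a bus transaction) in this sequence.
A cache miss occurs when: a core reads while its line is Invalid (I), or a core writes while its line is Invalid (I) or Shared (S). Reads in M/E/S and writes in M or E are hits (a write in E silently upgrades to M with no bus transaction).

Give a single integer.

Answer: 6

Derivation:
Op 1: C2 read [C2 read from I: no other sharers -> C2=E (exclusive)] -> [I,I,E] [MISS #1: read from I]
Op 2: C1 write [C1 write: invalidate ['C2=E'] -> C1=M] -> [I,M,I] [MISS #2: write from I]
Op 3: C2 read [C2 read from I: others=['C1=M'] -> C2=S, others downsized to S] -> [I,S,S] [MISS #3: read from I]
Op 4: C2 read [C2 read: already in S, no change] -> [I,S,S] [hit: read from S]
Op 5: C2 read [C2 read: already in S, no change] -> [I,S,S] [hit: read from S]
Op 6: C2 read [C2 read: already in S, no change] -> [I,S,S] [hit: read from S]
Op 7: C2 read [C2 read: already in S, no change] -> [I,S,S] [hit: read from S]
Op 8: C2 read [C2 read: already in S, no change] -> [I,S,S] [hit: read from S]
Op 9: C0 write [C0 write: invalidate ['C1=S', 'C2=S'] -> C0=M] -> [M,I,I] [MISS #4: write from I]
Op 10: C1 read [C1 read from I: others=['C0=M'] -> C1=S, others downsized to S] -> [S,S,I] [MISS #5: read from I]
Op 11: C2 read [C2 read from I: others=['C0=S', 'C1=S'] -> C2=S, others downsized to S] -> [S,S,S] [MISS #6: read from I]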